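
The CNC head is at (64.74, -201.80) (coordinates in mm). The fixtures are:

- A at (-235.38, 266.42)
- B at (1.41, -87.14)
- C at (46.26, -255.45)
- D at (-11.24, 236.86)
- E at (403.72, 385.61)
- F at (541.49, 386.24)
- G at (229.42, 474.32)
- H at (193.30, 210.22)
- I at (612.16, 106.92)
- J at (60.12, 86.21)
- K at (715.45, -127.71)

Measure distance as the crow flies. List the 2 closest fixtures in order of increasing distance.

Distances from (64.74, -201.80):
A: √((-300.12)² + (468.22)²) = √(90072.0144 + 219229.9684) = 556.15 mm
B: √((-63.33)² + (114.66)²) = √(4010.6889 + 13146.9156) = 130.99 mm
C: √((-18.48)² + (-53.65)²) = √(341.5104 + 2878.3225) = 56.74 mm
D: √((-75.98)² + (438.66)²) = √(5772.9604 + 192422.5956) = 445.19 mm
E: √((338.98)² + (587.41)²) = √(114907.4404 + 345050.5081) = 678.20 mm
F: √((476.75)² + (588.04)²) = √(227290.5625 + 345791.0416) = 757.02 mm
G: √((164.68)² + (676.12)²) = √(27119.5024 + 457138.2544) = 695.89 mm
H: √((128.56)² + (412.02)²) = √(16527.6736 + 169760.4804) = 431.61 mm
I: √((547.42)² + (308.72)²) = √(299668.6564 + 95308.0384) = 628.47 mm
J: √((-4.62)² + (288.01)²) = √(21.3444 + 82949.7601) = 288.05 mm
K: √((650.71)² + (74.09)²) = √(423423.5041 + 5489.3281) = 654.91 mm
Sorted: C (56.74 mm) < B (130.99 mm) < J (288.05 mm) < H (431.61 mm) < …

C, B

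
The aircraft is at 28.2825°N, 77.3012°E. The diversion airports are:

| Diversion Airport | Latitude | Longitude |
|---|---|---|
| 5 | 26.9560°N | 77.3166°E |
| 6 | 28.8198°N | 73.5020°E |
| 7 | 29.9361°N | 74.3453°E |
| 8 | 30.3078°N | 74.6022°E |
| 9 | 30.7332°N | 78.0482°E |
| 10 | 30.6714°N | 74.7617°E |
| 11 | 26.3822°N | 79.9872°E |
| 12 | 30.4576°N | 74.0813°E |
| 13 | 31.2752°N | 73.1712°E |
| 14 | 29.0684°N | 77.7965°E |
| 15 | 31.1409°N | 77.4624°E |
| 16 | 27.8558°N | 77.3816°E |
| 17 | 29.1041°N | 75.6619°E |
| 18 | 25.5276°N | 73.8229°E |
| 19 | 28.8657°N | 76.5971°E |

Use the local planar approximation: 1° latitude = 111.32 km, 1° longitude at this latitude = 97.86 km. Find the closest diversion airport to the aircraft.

Distances from 28.2825°N, 77.3012°E:
5: 147.6737 km
6: 376.5702 km
7: 342.8686 km
8: 347.2638 km
9: 282.4361 km
10: 363.9780 km
11: 337.4032 km
12: 397.3860 km
13: 523.7690 km
14: 100.0161 km
15: 318.5879 km
16: 48.1475 km
17: 184.6624 km
18: 458.1624 km
19: 94.6705 km
Minimum: 16 at 48.1475 km.

16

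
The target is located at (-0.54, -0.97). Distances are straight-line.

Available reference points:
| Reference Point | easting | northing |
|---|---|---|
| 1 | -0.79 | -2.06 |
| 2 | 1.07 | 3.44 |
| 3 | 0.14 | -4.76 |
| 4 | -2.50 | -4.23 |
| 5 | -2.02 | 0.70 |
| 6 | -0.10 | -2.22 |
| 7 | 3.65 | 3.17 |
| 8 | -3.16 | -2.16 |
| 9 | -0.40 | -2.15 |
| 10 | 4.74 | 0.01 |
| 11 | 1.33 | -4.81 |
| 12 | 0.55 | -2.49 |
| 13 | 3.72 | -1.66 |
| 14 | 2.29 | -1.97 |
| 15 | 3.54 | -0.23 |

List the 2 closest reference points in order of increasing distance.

1, 9

Distances from (-0.54, -0.97):
1: √((-0.25)² + (-1.09)²) = √(0.0625 + 1.1881) = 1.12
2: √((1.61)² + (4.41)²) = √(2.5921 + 19.4481) = 4.69
3: √((0.68)² + (-3.79)²) = √(0.4624 + 14.3641) = 3.85
4: √((-1.96)² + (-3.26)²) = √(3.8416 + 10.6276) = 3.80
5: √((-1.48)² + (1.67)²) = √(2.1904 + 2.7889) = 2.23
6: √((0.44)² + (-1.25)²) = √(0.1936 + 1.5625) = 1.33
7: √((4.19)² + (4.14)²) = √(17.5561 + 17.1396) = 5.89
8: √((-2.62)² + (-1.19)²) = √(6.8644 + 1.4161) = 2.88
9: √((0.14)² + (-1.18)²) = √(0.0196 + 1.3924) = 1.19
10: √((5.28)² + (0.98)²) = √(27.8784 + 0.9604) = 5.37
11: √((1.87)² + (-3.84)²) = √(3.4969 + 14.7456) = 4.27
12: √((1.09)² + (-1.52)²) = √(1.1881 + 2.3104) = 1.87
13: √((4.26)² + (-0.69)²) = √(18.1476 + 0.4761) = 4.32
14: √((2.83)² + (-1.00)²) = √(8.0089 + 1.0000) = 3.00
15: √((4.08)² + (0.74)²) = √(16.6464 + 0.5476) = 4.15
Sorted: 1 (1.12) < 9 (1.19) < 6 (1.33) < 12 (1.87) < …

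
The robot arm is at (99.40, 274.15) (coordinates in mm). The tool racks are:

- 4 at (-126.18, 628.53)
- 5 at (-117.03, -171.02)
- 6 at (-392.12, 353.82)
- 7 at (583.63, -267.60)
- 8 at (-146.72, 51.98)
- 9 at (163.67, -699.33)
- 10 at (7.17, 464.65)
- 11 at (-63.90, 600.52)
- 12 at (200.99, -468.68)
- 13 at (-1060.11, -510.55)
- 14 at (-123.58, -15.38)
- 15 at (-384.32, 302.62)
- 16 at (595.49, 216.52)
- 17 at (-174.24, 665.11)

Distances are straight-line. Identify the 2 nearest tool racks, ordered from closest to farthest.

Distances from (99.40, 274.15):
4: √((-225.58)² + (354.38)²) = √(50886.3364 + 125585.1844) = 420.09 mm
5: √((-216.43)² + (-445.17)²) = √(46841.9449 + 198176.3289) = 494.99 mm
6: √((-491.52)² + (79.67)²) = √(241591.9104 + 6347.3089) = 497.93 mm
7: √((484.23)² + (-541.75)²) = √(234478.6929 + 293493.0625) = 726.62 mm
8: √((-246.12)² + (-222.17)²) = √(60575.0544 + 49359.5089) = 331.56 mm
9: √((64.27)² + (-973.48)²) = √(4130.6329 + 947663.3104) = 975.60 mm
10: √((-92.23)² + (190.50)²) = √(8506.3729 + 36290.2500) = 211.65 mm
11: √((-163.30)² + (326.37)²) = √(26666.8900 + 106517.3769) = 364.94 mm
12: √((101.59)² + (-742.83)²) = √(10320.5281 + 551796.4089) = 749.74 mm
13: √((-1159.51)² + (-784.70)²) = √(1344463.4401 + 615754.0900) = 1400.08 mm
14: √((-222.98)² + (-289.53)²) = √(49720.0804 + 83827.6209) = 365.44 mm
15: √((-483.72)² + (28.47)²) = √(233985.0384 + 810.5409) = 484.56 mm
16: √((496.09)² + (-57.63)²) = √(246105.2881 + 3321.2169) = 499.43 mm
17: √((-273.64)² + (390.96)²) = √(74878.8496 + 152849.7216) = 477.21 mm
Sorted: 10 (211.65 mm) < 8 (331.56 mm) < 11 (364.94 mm) < 14 (365.44 mm) < …

10, 8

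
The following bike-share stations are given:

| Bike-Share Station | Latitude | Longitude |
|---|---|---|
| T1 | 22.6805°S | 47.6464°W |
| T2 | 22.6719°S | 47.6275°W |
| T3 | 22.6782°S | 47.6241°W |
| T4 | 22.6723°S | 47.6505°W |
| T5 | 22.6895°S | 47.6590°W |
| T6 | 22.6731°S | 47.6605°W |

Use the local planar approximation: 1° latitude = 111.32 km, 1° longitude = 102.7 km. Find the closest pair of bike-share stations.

Pairwise distances:
T1–T2: √((0.0086·111.32)² + (0.0189·102.7)²) = √(0.916523 + 3.767597) = 2.1643 km
T1–T3: √((0.0023·111.32)² + (0.0223·102.7)²) = √(0.065554 + 5.245062) = 2.3045 km
T1–T4: √((0.0082·111.32)² + (-0.0041·102.7)²) = √(0.833248 + 0.177300) = 1.0053 km
T1–T5: √((-0.0090·111.32)² + (-0.0126·102.7)²) = √(1.003764 + 1.674488) = 1.6365 km
T1–T6: √((0.0074·111.32)² + (-0.0141·102.7)²) = √(0.678594 + 2.096907) = 1.6660 km
T2–T3: √((-0.0063·111.32)² + (0.0034·102.7)²) = √(0.491844 + 0.121927) = 0.7834 km
T2–T4: √((-0.0004·111.32)² + (-0.0230·102.7)²) = √(0.001983 + 5.579516) = 2.3625 km
T2–T5: √((-0.0176·111.32)² + (-0.0315·102.7)²) = √(3.838590 + 10.465549) = 3.7821 km
T2–T6: √((-0.0012·111.32)² + (-0.0330·102.7)²) = √(0.017845 + 11.485999) = 3.3917 km
T3–T4: √((0.0059·111.32)² + (-0.0264·102.7)²) = √(0.431370 + 7.351039) = 2.7897 km
T3–T5: √((-0.0113·111.32)² + (-0.0349·102.7)²) = √(1.582353 + 12.846705) = 3.7986 km
T3–T6: √((0.0051·111.32)² + (-0.0364·102.7)²) = √(0.322320 + 13.974737) = 3.7811 km
T4–T5: √((-0.0172·111.32)² + (-0.0085·102.7)²) = √(3.666091 + 0.762042) = 2.1043 km
T4–T6: √((-0.0008·111.32)² + (-0.0100·102.7)²) = √(0.007931 + 1.054729) = 1.0309 km
T5–T6: √((0.0164·111.32)² + (-0.0015·102.7)²) = √(3.332991 + 0.023731) = 1.8321 km
Closest pair: T2–T3 at 0.7834 km.

T2 and T3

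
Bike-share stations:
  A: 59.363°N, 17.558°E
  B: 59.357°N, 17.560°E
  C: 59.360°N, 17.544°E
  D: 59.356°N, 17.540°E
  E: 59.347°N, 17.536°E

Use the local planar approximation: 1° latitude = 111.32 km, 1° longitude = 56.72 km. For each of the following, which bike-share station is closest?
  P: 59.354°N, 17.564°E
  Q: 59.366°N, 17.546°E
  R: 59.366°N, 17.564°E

P→B; Q→C; R→A

P at 59.354°N, 17.564°E:
  A: 1.058103 km
  B: 0.403737 km
  C: 1.316427 km
  D: 1.379366 km
  E: 1.769030 km
  → nearest: B (0.403737 km)
Q at 59.366°N, 17.546°E:
  A: 0.758156 km
  B: 1.278408 km
  C: 0.677485 km
  D: 1.164058 km
  E: 2.189813 km
  → nearest: C (0.677485 km)
R at 59.366°N, 17.564°E:
  A: 0.476809 km
  B: 1.027248 km
  C: 1.316427 km
  D: 1.758493 km
  E: 2.644960 km
  → nearest: A (0.476809 km)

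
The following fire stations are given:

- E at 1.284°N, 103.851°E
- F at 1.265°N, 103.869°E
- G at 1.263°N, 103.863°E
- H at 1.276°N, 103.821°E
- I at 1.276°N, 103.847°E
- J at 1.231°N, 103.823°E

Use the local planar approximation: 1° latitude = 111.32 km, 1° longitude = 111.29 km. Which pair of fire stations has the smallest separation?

F and G

Pairwise distances:
F–G: √((-0.002·111.32)² + (-0.006·111.29)²) = √(0.04957 + 0.44588) = 0.704 km
E–I: √((-0.008·111.32)² + (-0.004·111.29)²) = √(0.79310 + 0.19817) = 0.996 km
G–I: √((0.013·111.32)² + (-0.016·111.29)²) = √(2.09427 + 3.17068) = 2.295 km
E–G: √((-0.021·111.32)² + (0.012·111.29)²) = √(5.46493 + 1.78351) = 2.692 km
F–I: √((0.011·111.32)² + (-0.022·111.29)²) = √(1.49945 + 5.99456) = 2.738 km
H–I: √((0.000·111.32)² + (0.026·111.29)²) = √(0.00000 + 8.37257) = 2.894 km
E–F: √((-0.019·111.32)² + (0.018·111.29)²) = √(4.47356 + 4.01289) = 2.913 km
E–H: √((-0.008·111.32)² + (-0.030·111.29)²) = √(0.79310 + 11.14692) = 3.455 km
G–H: √((0.013·111.32)² + (-0.042·111.29)²) = √(2.09427 + 21.84796) = 4.893 km
H–J: √((-0.045·111.32)² + (0.002·111.29)²) = √(25.09409 + 0.04954) = 5.014 km
F–H: √((0.011·111.32)² + (-0.048·111.29)²) = √(1.49945 + 28.53611) = 5.480 km
I–J: √((-0.045·111.32)² + (-0.024·111.29)²) = √(25.09409 + 7.13403) = 5.677 km
G–J: √((-0.032·111.32)² + (-0.040·111.29)²) = √(12.68955 + 19.81674) = 5.701 km
F–J: √((-0.034·111.32)² + (-0.046·111.29)²) = √(14.32532 + 26.20764) = 6.367 km
E–J: √((-0.053·111.32)² + (-0.028·111.29)²) = √(34.80953 + 9.71020) = 6.672 km
Closest pair: F–G at 0.704 km.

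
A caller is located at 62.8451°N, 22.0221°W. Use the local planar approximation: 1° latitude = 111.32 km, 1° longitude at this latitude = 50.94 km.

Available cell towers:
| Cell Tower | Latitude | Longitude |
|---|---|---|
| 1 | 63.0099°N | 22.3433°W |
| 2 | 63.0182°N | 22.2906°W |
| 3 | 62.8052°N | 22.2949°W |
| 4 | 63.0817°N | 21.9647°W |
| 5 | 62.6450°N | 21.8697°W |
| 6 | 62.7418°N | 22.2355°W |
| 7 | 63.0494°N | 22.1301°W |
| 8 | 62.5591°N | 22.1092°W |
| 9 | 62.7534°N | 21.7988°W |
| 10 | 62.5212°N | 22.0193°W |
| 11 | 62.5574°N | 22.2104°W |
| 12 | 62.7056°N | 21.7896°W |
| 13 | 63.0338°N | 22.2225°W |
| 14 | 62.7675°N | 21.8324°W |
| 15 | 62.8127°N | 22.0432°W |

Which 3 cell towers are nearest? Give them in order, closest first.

Distances from 62.8451°N, 22.0221°W:
1: 24.5819 km
2: 23.6302 km
3: 14.5890 km
4: 26.5001 km
5: 23.5892 km
6: 15.8242 km
7: 23.3986 km
8: 32.1452 km
9: 15.2837 km
10: 36.0568 km
11: 33.4323 km
12: 19.5301 km
13: 23.3552 km
14: 12.9616 km
15: 3.7635 km
Sorted: 15 (3.7635 km) < 14 (12.9616 km) < 3 (14.5890 km) < 9 (15.2837 km) < 6 (15.8242 km) < …

15, 14, 3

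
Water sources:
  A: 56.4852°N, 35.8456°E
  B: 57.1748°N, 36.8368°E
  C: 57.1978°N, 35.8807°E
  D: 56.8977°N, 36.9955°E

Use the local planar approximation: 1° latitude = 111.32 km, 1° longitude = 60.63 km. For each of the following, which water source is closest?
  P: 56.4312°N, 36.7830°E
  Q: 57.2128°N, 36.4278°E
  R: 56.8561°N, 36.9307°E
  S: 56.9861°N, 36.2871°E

P at 56.4312°N, 36.7830°E:
  A: 57.1516 km
  B: 82.8418 km
  C: 101.3674 km
  D: 53.5051 km
  → nearest: D (53.5051 km)
Q at 57.2128°N, 36.4278°E:
  A: 88.3540 km
  B: 25.1559 km
  C: 33.2127 km
  D: 49.1437 km
  → nearest: B (25.1559 km)
R at 56.8561°N, 36.9307°E:
  A: 77.6725 km
  B: 35.9316 km
  C: 74.1598 km
  D: 6.0730 km
  → nearest: D (6.0730 km)
S at 56.9861°N, 36.2871°E:
  A: 61.8525 km
  B: 39.3958 km
  C: 34.0956 km
  D: 44.0632 km
  → nearest: C (34.0956 km)

P→D; Q→B; R→D; S→C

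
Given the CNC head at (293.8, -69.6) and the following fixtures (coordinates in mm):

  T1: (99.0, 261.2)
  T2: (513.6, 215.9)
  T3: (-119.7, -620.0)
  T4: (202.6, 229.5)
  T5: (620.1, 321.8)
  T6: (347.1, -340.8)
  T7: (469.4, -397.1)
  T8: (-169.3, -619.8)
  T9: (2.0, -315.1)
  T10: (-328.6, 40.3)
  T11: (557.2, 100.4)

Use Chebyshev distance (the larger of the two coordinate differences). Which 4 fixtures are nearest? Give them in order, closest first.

Distances from (293.8, -69.6):
T1: max(|-194.8|, |330.8|) = 330.8 mm
T2: max(|219.8|, |285.5|) = 285.5 mm
T3: max(|-413.5|, |-550.4|) = 550.4 mm
T4: max(|-91.2|, |299.1|) = 299.1 mm
T5: max(|326.3|, |391.4|) = 391.4 mm
T6: max(|53.3|, |-271.2|) = 271.2 mm
T7: max(|175.6|, |-327.5|) = 327.5 mm
T8: max(|-463.1|, |-550.2|) = 550.2 mm
T9: max(|-291.8|, |-245.5|) = 291.8 mm
T10: max(|-622.4|, |109.9|) = 622.4 mm
T11: max(|263.4|, |170.0|) = 263.4 mm
Sorted: T11 (263.4 mm) < T6 (271.2 mm) < T2 (285.5 mm) < T9 (291.8 mm) < T4 (299.1 mm) < T7 (327.5 mm) < …

T11, T6, T2, T9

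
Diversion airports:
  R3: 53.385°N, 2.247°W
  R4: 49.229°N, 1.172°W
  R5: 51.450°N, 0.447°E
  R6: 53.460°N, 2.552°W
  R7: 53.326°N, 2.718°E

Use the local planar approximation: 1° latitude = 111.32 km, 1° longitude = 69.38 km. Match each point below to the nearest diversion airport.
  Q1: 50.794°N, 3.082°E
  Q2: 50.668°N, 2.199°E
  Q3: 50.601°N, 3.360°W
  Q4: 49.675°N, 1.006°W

Q1→R5; Q2→R5; Q3→R4; Q4→R4

Q1 at 50.794°N, 3.082°E:
  R3: √((2.591·111.32)² + (-5.329·69.38)²) = √(83191.93412 + 136697.32987) = 468.924 km
  R4: √((-1.565·111.32)² + (-4.254·69.38)²) = √(30351.14497 + 87109.10711) = 342.725 km
  R5: √((0.656·111.32)² + (-2.635·69.38)²) = √(5332.78499 + 33421.79955) = 196.862 km
  R6: √((2.666·111.32)² + (-5.634·69.38)²) = √(88077.84607 + 152792.58423) = 490.786 km
  R7: √((2.532·111.32)² + (-0.364·69.38)²) = √(79446.32234 + 637.78068) = 282.991 km
  → nearest: R5 (196.862 km)
Q2 at 50.668°N, 2.199°E:
  R3: √((2.717·111.32)² + (-4.446·69.38)²) = √(91479.89810 + 95149.71849) = 432.007 km
  R4: √((-1.439·111.32)² + (-3.371·69.38)²) = √(25660.66950 + 54699.84504) = 283.479 km
  R5: √((0.782·111.32)² + (-1.752·69.38)²) = √(7578.09249 + 14775.31657) = 149.511 km
  R6: √((2.792·111.32)² + (-4.751·69.38)²) = √(96600.02153 + 108652.23189) = 453.048 km
  R7: √((2.658·111.32)² + (0.519·69.38)²) = √(87550.03994 + 1296.59191) = 298.072 km
  → nearest: R5 (149.511 km)
Q3 at 50.601°N, 3.360°W:
  R3: √((2.784·111.32)² + (1.113·69.38)²) = √(96047.23285 + 5962.91913) = 319.390 km
  R4: √((-1.372·111.32)² + (2.188·69.38)²) = √(23326.77058 + 23044.28440) = 215.339 km
  R5: √((0.849·111.32)² + (3.807·69.38)²) = √(8932.26863 + 69764.47729) = 280.529 km
  R6: √((2.859·111.32)² + (0.808·69.38)²) = √(101291.89731 + 3142.61597) = 323.163 km
  R7: √((2.725·111.32)² + (6.078·69.38)²) = √(92019.40241 + 177823.83925) = 519.464 km
  → nearest: R4 (215.339 km)
Q4 at 49.675°N, 1.006°W:
  R3: √((3.710·111.32)² + (-1.241·69.38)²) = √(170566.68721 + 7413.30988) = 421.877 km
  R4: √((-0.446·111.32)² + (-0.166·69.38)²) = √(2464.99540 + 132.64313) = 50.967 km
  R5: √((1.775·111.32)² + (1.453·69.38)²) = √(39042.99365 + 10162.48271) = 221.823 km
  R6: √((3.785·111.32)² + (-1.546·69.38)²) = √(177532.62025 + 11505.02509) = 434.785 km
  R7: √((3.651·111.32)² + (3.724·69.38)²) = √(165184.79216 + 66755.63565) = 481.602 km
  → nearest: R4 (50.967 km)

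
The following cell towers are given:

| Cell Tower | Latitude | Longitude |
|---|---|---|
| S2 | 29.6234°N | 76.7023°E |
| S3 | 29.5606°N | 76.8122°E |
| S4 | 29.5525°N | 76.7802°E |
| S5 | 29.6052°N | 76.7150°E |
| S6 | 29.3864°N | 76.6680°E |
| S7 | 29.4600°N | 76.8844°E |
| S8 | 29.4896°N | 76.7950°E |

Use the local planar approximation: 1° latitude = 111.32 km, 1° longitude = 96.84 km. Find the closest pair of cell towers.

S2 and S5

Pairwise distances:
S2–S3: √((-0.0628·111.32)² + (0.1099·96.84)²) = √(48.872627 + 113.267404) = 12.7334 km
S2–S4: √((-0.0709·111.32)² + (0.0779·96.84)²) = √(62.292945 + 56.909462) = 10.9180 km
S2–S5: √((-0.0182·111.32)² + (0.0127·96.84)²) = √(4.104773 + 1.512575) = 2.3701 km
S2–S6: √((-0.2370·111.32)² + (-0.0343·96.84)²) = √(696.054246 + 11.033106) = 26.5911 km
S2–S7: √((-0.1634·111.32)² + (0.1821·96.84)²) = √(330.864750 + 310.977847) = 25.3346 km
S2–S8: √((-0.1338·111.32)² + (0.0927·96.84)²) = √(221.849586 + 80.587750) = 17.3907 km
S3–S4: √((-0.0081·111.32)² + (-0.0320·96.84)²) = √(0.813048 + 9.603057) = 3.2274 km
S3–S5: √((0.0446·111.32)² + (-0.0972·96.84)²) = √(24.649954 + 88.601707) = 10.6420 km
S3–S6: √((-0.1742·111.32)² + (-0.1442·96.84)²) = √(376.047492 + 195.002456) = 23.8967 km
S3–S7: √((-0.1006·111.32)² + (0.0722·96.84)²) = √(125.412942 + 48.885938) = 13.2022 km
S3–S8: √((-0.0710·111.32)² + (-0.0172·96.84)²) = √(62.468790 + 2.774383) = 8.0773 km
S4–S5: √((0.0527·111.32)² + (-0.0652·96.84)²) = √(34.416573 + 39.866192) = 8.6187 km
S4–S6: √((-0.1661·111.32)² + (-0.1122·96.84)²) = √(341.889419 + 118.057960) = 21.4464 km
S4–S7: √((-0.0925·111.32)² + (0.1042·96.84)²) = √(106.030268 + 101.822792) = 14.4171 km
S4–S8: √((-0.0629·111.32)² + (0.0148·96.84)²) = √(49.028396 + 2.054154) = 7.1472 km
S5–S6: √((-0.2188·111.32)² + (-0.0470·96.84)²) = √(593.254486 + 20.715970) = 24.7784 km
S5–S7: √((-0.1452·111.32)² + (0.1694·96.84)²) = √(261.264034 + 269.114051) = 23.0299 km
S5–S8: √((-0.1156·111.32)² + (0.0800·96.84)²) = √(165.600660 + 60.019108) = 15.0206 km
S6–S7: √((0.0736·111.32)² + (0.2164·96.84)²) = √(67.127740 + 439.161313) = 22.5009 km
S6–S8: √((0.1032·111.32)² + (0.1270·96.84)²) = √(131.979291 + 151.257530) = 16.8296 km
S7–S8: √((0.0296·111.32)² + (-0.0894·96.84)²) = √(10.857499 + 74.952237) = 9.2634 km
Closest pair: S2–S5 at 2.3701 km.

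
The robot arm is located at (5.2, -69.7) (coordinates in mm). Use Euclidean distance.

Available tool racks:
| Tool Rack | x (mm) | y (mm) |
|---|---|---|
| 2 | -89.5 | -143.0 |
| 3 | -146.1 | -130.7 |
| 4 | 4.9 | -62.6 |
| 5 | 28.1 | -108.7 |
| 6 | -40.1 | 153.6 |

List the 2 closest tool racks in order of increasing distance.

4, 5

Distances from (5.2, -69.7):
2: √((-94.7)² + (-73.3)²) = √(8968.090 + 5372.890) = 119.8 mm
3: √((-151.3)² + (-61.0)²) = √(22891.690 + 3721.000) = 163.1 mm
4: √((-0.3)² + (7.1)²) = √(0.090 + 50.410) = 7.1 mm
5: √((22.9)² + (-39.0)²) = √(524.410 + 1521.000) = 45.2 mm
6: √((-45.3)² + (223.3)²) = √(2052.090 + 49862.890) = 227.8 mm
Sorted: 4 (7.1 mm) < 5 (45.2 mm) < 2 (119.8 mm) < 3 (163.1 mm) < …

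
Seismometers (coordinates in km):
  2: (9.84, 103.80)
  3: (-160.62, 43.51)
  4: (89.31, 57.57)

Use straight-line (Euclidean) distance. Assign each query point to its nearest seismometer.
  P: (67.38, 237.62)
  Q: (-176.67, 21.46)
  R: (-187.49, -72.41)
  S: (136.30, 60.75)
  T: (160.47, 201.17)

P at (67.38, 237.62):
  2: √((-57.54)² + (-133.82)²) = √(3310.8516 + 17907.7924) = 145.67 km
  3: √((-228.00)² + (-194.11)²) = √(51984.0000 + 37678.6921) = 299.44 km
  4: √((21.93)² + (-180.05)²) = √(480.9249 + 32418.0025) = 181.38 km
  → nearest: 2 (145.67 km)
Q at (-176.67, 21.46):
  2: √((186.51)² + (82.34)²) = √(34785.9801 + 6779.8756) = 203.88 km
  3: √((16.05)² + (22.05)²) = √(257.6025 + 486.2025) = 27.27 km
  4: √((265.98)² + (36.11)²) = √(70745.3604 + 1303.9321) = 268.42 km
  → nearest: 3 (27.27 km)
R at (-187.49, -72.41):
  2: √((197.33)² + (176.21)²) = √(38939.1289 + 31049.9641) = 264.55 km
  3: √((26.87)² + (115.92)²) = √(721.9969 + 13437.4464) = 118.99 km
  4: √((276.80)² + (129.98)²) = √(76618.2400 + 16894.8004) = 305.80 km
  → nearest: 3 (118.99 km)
S at (136.30, 60.75):
  2: √((-126.46)² + (43.05)²) = √(15992.1316 + 1853.3025) = 133.59 km
  3: √((-296.92)² + (-17.24)²) = √(88161.4864 + 297.2176) = 297.42 km
  4: √((-46.99)² + (-3.18)²) = √(2208.0601 + 10.1124) = 47.10 km
  → nearest: 4 (47.10 km)
T at (160.47, 201.17):
  2: √((-150.63)² + (-97.37)²) = √(22689.3969 + 9480.9169) = 179.36 km
  3: √((-321.09)² + (-157.66)²) = √(103098.7881 + 24856.6756) = 357.71 km
  4: √((-71.16)² + (-143.60)²) = √(5063.7456 + 20620.9600) = 160.26 km
  → nearest: 4 (160.26 km)

P→2; Q→3; R→3; S→4; T→4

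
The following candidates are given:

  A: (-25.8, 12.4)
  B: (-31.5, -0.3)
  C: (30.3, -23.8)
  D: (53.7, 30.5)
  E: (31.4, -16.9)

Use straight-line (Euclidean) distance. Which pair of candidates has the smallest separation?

C and E

Pairwise distances:
A–B: 13.9
A–C: 66.8
A–D: 81.5
A–E: 64.3
B–C: 66.1
B–D: 90.6
B–E: 65.1
C–D: 59.1
C–E: 7.0
D–E: 52.4
Closest pair: C–E at 7.0.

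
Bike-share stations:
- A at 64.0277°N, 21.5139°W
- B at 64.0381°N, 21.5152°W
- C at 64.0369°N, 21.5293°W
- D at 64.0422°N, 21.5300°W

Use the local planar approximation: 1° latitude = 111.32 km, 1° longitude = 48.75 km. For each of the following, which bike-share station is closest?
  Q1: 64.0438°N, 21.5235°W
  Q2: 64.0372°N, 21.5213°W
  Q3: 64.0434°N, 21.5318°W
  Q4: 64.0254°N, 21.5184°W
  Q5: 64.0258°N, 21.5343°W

Q1→D; Q2→B; Q3→D; Q4→A; Q5→A

Q1 at 64.0438°N, 21.5235°W:
  A: 1.8523 km
  B: 0.7526 km
  C: 0.8185 km
  D: 0.3635 km
  → nearest: D (0.3635 km)
Q2 at 64.0372°N, 21.5213°W:
  A: 1.1174 km
  B: 0.3138 km
  C: 0.3914 km
  D: 0.6998 km
  → nearest: B (0.3138 km)
Q3 at 64.0434°N, 21.5318°W:
  A: 1.9535 km
  B: 1.0015 km
  C: 0.7338 km
  D: 0.1598 km
  → nearest: D (0.1598 km)
Q4 at 64.0254°N, 21.5184°W:
  A: 0.3372 km
  B: 1.4223 km
  C: 1.3861 km
  D: 1.9538 km
  → nearest: A (0.3372 km)
Q5 at 64.0258°N, 21.5343°W:
  A: 1.0167 km
  B: 1.6558 km
  C: 1.2595 km
  D: 1.8376 km
  → nearest: A (1.0167 km)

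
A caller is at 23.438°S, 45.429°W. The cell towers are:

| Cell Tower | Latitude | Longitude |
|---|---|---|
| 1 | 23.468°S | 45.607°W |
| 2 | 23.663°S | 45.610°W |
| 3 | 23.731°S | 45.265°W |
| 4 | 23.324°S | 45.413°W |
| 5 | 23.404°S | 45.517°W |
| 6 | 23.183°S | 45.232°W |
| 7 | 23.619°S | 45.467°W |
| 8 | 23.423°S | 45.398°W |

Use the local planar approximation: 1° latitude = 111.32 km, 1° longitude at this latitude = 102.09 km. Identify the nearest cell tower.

Distances from 23.438°S, 45.429°W:
1: √((-0.030·111.32)² + (-0.178·102.09)²) = √(11.15293 + 330.22231) = 18.476 km
2: √((-0.225·111.32)² + (-0.181·102.09)²) = √(627.35221 + 341.44720) = 31.126 km
3: √((-0.293·111.32)² + (0.164·102.09)²) = √(1063.85303 + 280.32001) = 36.663 km
4: √((0.114·111.32)² + (0.016·102.09)²) = √(161.04828 + 2.66813) = 12.795 km
5: √((0.034·111.32)² + (-0.088·102.09)²) = √(14.32532 + 80.71082) = 9.749 km
6: √((0.255·111.32)² + (0.197·102.09)²) = √(805.79906 + 404.48168) = 34.789 km
7: √((-0.181·111.32)² + (-0.038·102.09)²) = √(405.97898 + 15.04990) = 20.519 km
8: √((0.015·111.32)² + (0.031·102.09)²) = √(2.78823 + 10.01590) = 3.578 km
Minimum: 8 at 3.578 km.

8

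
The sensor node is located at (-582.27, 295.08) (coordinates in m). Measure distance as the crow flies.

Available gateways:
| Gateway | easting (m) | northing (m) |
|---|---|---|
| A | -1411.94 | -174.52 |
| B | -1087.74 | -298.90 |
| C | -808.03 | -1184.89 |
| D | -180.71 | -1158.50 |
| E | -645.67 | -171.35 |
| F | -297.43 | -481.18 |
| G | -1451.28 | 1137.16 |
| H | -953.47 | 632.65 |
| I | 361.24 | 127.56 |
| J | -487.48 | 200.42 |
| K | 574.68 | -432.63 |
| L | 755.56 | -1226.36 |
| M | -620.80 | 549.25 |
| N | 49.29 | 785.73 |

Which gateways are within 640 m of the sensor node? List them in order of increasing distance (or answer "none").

Distances from (-582.27, 295.08):
A: √((-829.67)² + (-469.60)²) = √(688352.3089 + 220524.1600) = 953.35 m
B: √((-505.47)² + (-593.98)²) = √(255499.9209 + 352812.2404) = 779.94 m
C: √((-225.76)² + (-1479.97)²) = √(50967.5776 + 2190311.2009) = 1497.09 m
D: √((401.56)² + (-1453.58)²) = √(161250.4336 + 2112894.8164) = 1508.03 m
E: √((-63.40)² + (-466.43)²) = √(4019.5600 + 217556.9449) = 470.72 m
F: √((284.84)² + (-776.26)²) = √(81133.8256 + 602579.5876) = 826.87 m
G: √((-869.01)² + (842.08)²) = √(755178.3801 + 709098.7264) = 1210.07 m
H: √((-371.20)² + (337.57)²) = √(137789.4400 + 113953.5049) = 501.74 m
I: √((943.51)² + (-167.52)²) = √(890211.1201 + 28062.9504) = 958.27 m
J: √((94.79)² + (-94.66)²) = √(8985.1441 + 8960.5156) = 133.96 m
K: √((1156.95)² + (-727.71)²) = √(1338533.3025 + 529561.8441) = 1366.78 m
L: √((1337.83)² + (-1521.44)²) = √(1789789.1089 + 2314779.6736) = 2025.97 m
M: √((-38.53)² + (254.17)²) = √(1484.5609 + 64602.3889) = 257.07 m
N: √((631.56)² + (490.65)²) = √(398868.0336 + 240737.4225) = 799.75 m
Threshold 640 m: J (133.96 m), M (257.07 m), E (470.72 m), H (501.74 m) are within range.

J, M, E, H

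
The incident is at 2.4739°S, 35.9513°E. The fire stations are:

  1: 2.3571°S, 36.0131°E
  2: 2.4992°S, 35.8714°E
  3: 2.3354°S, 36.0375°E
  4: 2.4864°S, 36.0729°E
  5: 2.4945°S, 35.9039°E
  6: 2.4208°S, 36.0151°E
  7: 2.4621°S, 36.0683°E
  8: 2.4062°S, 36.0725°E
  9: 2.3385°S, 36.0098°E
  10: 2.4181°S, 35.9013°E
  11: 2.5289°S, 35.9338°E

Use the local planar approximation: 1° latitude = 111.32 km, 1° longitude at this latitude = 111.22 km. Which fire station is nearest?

5

Distances from 2.4739°S, 35.9513°E:
1: 14.7071 km
2: 9.3221 km
3: 18.1555 km
4: 13.5957 km
5: 5.7490 km
6: 9.2354 km
7: 13.0789 km
8: 15.4436 km
9: 16.4171 km
10: 8.3372 km
11: 6.4245 km
Minimum: 5 at 5.7490 km.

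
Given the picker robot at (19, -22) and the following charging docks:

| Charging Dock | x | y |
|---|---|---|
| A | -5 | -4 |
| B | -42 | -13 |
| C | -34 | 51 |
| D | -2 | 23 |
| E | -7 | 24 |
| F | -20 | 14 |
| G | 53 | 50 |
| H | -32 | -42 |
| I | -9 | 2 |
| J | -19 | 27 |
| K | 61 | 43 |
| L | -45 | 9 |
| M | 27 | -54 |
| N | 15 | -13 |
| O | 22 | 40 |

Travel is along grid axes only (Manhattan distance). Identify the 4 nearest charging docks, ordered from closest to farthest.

Distances from (19, -22):
A: 42
B: 70
C: 126
D: 66
E: 72
F: 75
G: 106
H: 71
I: 52
J: 87
K: 107
L: 95
M: 40
N: 13
O: 65
Sorted: N (13) < M (40) < A (42) < I (52) < O (65) < D (66) < …

N, M, A, I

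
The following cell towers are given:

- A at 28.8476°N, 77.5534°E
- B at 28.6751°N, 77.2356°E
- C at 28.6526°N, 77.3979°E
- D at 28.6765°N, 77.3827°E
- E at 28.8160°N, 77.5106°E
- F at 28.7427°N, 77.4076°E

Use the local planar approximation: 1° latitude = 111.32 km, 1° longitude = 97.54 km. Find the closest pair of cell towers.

Pairwise distances:
A–B: √((-0.1725·111.32)² + (-0.3178·97.54)²) = √(368.743687 + 960.889147) = 36.4641 km
A–C: √((-0.1950·111.32)² + (-0.1555·97.54)²) = √(471.211215 + 230.052146) = 26.4814 km
A–D: √((-0.1711·111.32)² + (-0.1707·97.54)²) = √(362.782571 + 277.225097) = 25.2984 km
A–E: √((-0.0316·111.32)² + (-0.0428·97.54)²) = √(12.374298 + 17.428220) = 5.4592 km
A–F: √((-0.1049·111.32)² + (-0.1458·97.54)²) = √(136.363259 + 202.246284) = 18.4013 km
B–C: √((-0.0225·111.32)² + (0.1623·97.54)²) = √(6.273522 + 250.612392) = 16.0277 km
B–D: √((0.0014·111.32)² + (0.1471·97.54)²) = √(0.024289 + 205.868949) = 14.3490 km
B–E: √((0.1409·111.32)² + (0.2750·97.54)²) = √(246.018849 + 719.500152) = 31.0728 km
B–F: √((0.0676·111.32)² + (0.1720·97.54)²) = √(56.629117 + 281.463703) = 18.3873 km
C–D: √((0.0239·111.32)² + (-0.0152·97.54)²) = √(7.078516 + 2.198126) = 3.0458 km
C–E: √((0.1634·111.32)² + (0.1127·97.54)²) = √(330.864750 + 120.840728) = 21.2534 km
C–F: √((0.0901·111.32)² + (0.0097·97.54)²) = √(100.599536 + 0.895177) = 10.0745 km
D–E: √((0.1395·111.32)² + (0.1279·97.54)²) = √(241.154189 + 155.634757) = 19.9196 km
D–F: √((0.0662·111.32)² + (0.0249·97.54)²) = √(54.307821 + 5.898807) = 7.7593 km
E–F: √((-0.0733·111.32)² + (-0.1030·97.54)²) = √(66.581618 + 100.934573) = 12.9428 km
Closest pair: C–D at 3.0458 km.

C and D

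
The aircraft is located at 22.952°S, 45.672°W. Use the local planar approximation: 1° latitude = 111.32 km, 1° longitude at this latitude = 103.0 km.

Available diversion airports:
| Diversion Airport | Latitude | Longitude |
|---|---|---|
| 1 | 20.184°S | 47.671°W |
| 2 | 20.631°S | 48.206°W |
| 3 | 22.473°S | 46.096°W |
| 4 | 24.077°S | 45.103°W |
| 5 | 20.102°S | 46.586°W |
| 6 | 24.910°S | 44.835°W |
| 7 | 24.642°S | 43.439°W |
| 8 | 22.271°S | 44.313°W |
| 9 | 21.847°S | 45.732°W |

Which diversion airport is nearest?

Distances from 22.952°S, 45.672°W:
1: 370.594 km
2: 367.259 km
3: 68.924 km
4: 138.270 km
5: 330.935 km
6: 234.395 km
7: 297.141 km
8: 159.187 km
9: 123.164 km
Minimum: 3 at 68.924 km.

3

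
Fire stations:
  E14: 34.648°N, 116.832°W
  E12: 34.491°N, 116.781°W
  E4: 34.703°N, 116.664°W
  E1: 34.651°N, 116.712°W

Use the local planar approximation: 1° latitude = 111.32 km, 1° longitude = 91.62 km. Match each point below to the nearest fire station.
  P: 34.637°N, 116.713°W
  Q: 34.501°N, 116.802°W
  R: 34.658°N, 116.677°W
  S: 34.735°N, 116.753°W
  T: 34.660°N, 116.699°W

P→E1; Q→E12; R→E1; S→E4; T→E1

P at 34.637°N, 116.713°W:
  E14: 10.971 km
  E12: 17.406 km
  E4: 8.610 km
  E1: 1.561 km
  → nearest: E1 (1.561 km)
Q at 34.501°N, 116.802°W:
  E14: 16.593 km
  E12: 2.223 km
  E4: 25.797 km
  E1: 18.623 km
  → nearest: E12 (2.223 km)
R at 34.658°N, 116.677°W:
  E14: 14.245 km
  E12: 20.890 km
  E4: 5.149 km
  E1: 3.300 km
  → nearest: E1 (3.300 km)
S at 34.735°N, 116.753°W:
  E14: 12.091 km
  E12: 27.283 km
  E4: 8.898 km
  E1: 10.077 km
  → nearest: E4 (8.898 km)
T at 34.660°N, 116.699°W:
  E14: 12.258 km
  E12: 20.258 km
  E4: 5.762 km
  E1: 1.556 km
  → nearest: E1 (1.556 km)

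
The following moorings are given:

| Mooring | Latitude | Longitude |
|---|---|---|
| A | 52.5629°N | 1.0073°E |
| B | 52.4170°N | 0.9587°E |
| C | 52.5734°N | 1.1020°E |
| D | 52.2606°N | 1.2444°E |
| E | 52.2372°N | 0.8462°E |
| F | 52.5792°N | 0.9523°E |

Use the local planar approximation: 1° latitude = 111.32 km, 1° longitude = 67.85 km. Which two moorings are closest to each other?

Pairwise distances:
A–F: √((0.0163·111.32)² + (-0.0550·67.85)²) = √(3.292468 + 13.925958) = 4.1495 km
A–C: √((0.0105·111.32)² + (0.0947·67.85)²) = √(1.366234 + 41.285701) = 6.5308 km
C–F: √((0.0058·111.32)² + (-0.1497·67.85)²) = √(0.416872 + 103.167595) = 10.1776 km
A–B: √((-0.1459·111.32)² + (-0.0486·67.85)²) = √(263.789181 + 10.873572) = 16.5730 km
B–F: √((0.1622·111.32)² + (-0.0064·67.85)²) = √(326.022892 + 0.188564) = 18.0613 km
B–C: √((0.1564·111.32)² + (0.1433·67.85)²) = √(303.123700 + 94.534882) = 19.9414 km
B–E: √((-0.1798·111.32)² + (-0.1125·67.85)²) = √(400.613675 + 58.264597) = 21.4214 km
B–D: √((-0.1564·111.32)² + (0.2857·67.85)²) = √(303.123700 + 375.768339) = 26.0556 km
D–E: √((-0.0234·111.32)² + (-0.3982·67.85)²) = √(6.785441 + 729.965299) = 27.1432 km
C–D: √((-0.3128·111.32)² + (0.1424·67.85)²) = √(1212.494798 + 93.351152) = 36.1365 km
A–D: √((-0.3023·111.32)² + (0.2371·67.85)²) = √(1132.459527 + 258.799130) = 37.2996 km
A–E: √((-0.3257·111.32)² + (-0.1611·67.85)²) = √(1314.564538 + 119.478782) = 37.8688 km
E–F: √((0.3420·111.32)² + (0.1061·67.85)²) = √(1449.434544 + 51.823945) = 38.7461 km
D–F: √((0.3186·111.32)² + (-0.2921·67.85)²) = √(1257.876311 + 392.792166) = 40.6284 km
C–E: √((-0.3362·111.32)² + (-0.2558·67.85)²) = √(1400.689308 + 301.231777) = 41.2543 km
Closest pair: A–F at 4.1495 km.

A and F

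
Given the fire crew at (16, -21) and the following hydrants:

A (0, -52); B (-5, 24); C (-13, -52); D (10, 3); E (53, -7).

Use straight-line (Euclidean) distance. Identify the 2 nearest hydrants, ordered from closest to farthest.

Distances from (16, -21):
A: 34.9
B: 49.7
C: 42.4
D: 24.7
E: 39.6
Sorted: D (24.7) < A (34.9) < E (39.6) < C (42.4) < …

D, A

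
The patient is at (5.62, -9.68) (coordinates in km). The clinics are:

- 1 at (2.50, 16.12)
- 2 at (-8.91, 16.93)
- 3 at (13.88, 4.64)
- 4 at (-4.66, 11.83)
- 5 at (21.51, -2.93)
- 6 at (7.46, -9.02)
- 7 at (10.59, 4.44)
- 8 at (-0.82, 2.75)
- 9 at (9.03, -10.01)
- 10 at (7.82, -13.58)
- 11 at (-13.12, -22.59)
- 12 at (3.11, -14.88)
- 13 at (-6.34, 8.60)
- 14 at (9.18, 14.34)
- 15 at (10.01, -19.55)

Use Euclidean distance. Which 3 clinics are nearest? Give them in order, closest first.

Distances from (5.62, -9.68):
1: √((-3.12)² + (25.80)²) = √(9.7344 + 665.6400) = 25.99 km
2: √((-14.53)² + (26.61)²) = √(211.1209 + 708.0921) = 30.32 km
3: √((8.26)² + (14.32)²) = √(68.2276 + 205.0624) = 16.53 km
4: √((-10.28)² + (21.51)²) = √(105.6784 + 462.6801) = 23.84 km
5: √((15.89)² + (6.75)²) = √(252.4921 + 45.5625) = 17.26 km
6: √((1.84)² + (0.66)²) = √(3.3856 + 0.4356) = 1.95 km
7: √((4.97)² + (14.12)²) = √(24.7009 + 199.3744) = 14.97 km
8: √((-6.44)² + (12.43)²) = √(41.4736 + 154.5049) = 14.00 km
9: √((3.41)² + (-0.33)²) = √(11.6281 + 0.1089) = 3.43 km
10: √((2.20)² + (-3.90)²) = √(4.8400 + 15.2100) = 4.48 km
11: √((-18.74)² + (-12.91)²) = √(351.1876 + 166.6681) = 22.76 km
12: √((-2.51)² + (-5.20)²) = √(6.3001 + 27.0400) = 5.77 km
13: √((-11.96)² + (18.28)²) = √(143.0416 + 334.1584) = 21.84 km
14: √((3.56)² + (24.02)²) = √(12.6736 + 576.9604) = 24.28 km
15: √((4.39)² + (-9.87)²) = √(19.2721 + 97.4169) = 10.80 km
Sorted: 6 (1.95 km) < 9 (3.43 km) < 10 (4.48 km) < 12 (5.77 km) < 15 (10.80 km) < …

6, 9, 10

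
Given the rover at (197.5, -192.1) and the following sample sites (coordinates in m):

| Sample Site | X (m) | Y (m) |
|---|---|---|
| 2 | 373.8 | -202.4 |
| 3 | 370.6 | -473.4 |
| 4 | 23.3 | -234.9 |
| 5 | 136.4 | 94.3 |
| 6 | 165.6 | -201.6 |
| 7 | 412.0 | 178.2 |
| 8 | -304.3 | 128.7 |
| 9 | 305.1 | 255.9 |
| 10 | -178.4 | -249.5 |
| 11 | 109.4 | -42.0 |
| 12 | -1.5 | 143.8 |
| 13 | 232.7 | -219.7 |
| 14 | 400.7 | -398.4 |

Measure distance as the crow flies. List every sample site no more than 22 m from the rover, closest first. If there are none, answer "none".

Distances from (197.5, -192.1):
2: 176.6 m
3: 330.3 m
4: 179.4 m
5: 292.8 m
6: 33.3 m
7: 427.9 m
8: 595.6 m
9: 460.7 m
10: 380.3 m
11: 174.0 m
12: 390.4 m
13: 44.7 m
14: 289.6 m
Threshold 22 m: none within range.

none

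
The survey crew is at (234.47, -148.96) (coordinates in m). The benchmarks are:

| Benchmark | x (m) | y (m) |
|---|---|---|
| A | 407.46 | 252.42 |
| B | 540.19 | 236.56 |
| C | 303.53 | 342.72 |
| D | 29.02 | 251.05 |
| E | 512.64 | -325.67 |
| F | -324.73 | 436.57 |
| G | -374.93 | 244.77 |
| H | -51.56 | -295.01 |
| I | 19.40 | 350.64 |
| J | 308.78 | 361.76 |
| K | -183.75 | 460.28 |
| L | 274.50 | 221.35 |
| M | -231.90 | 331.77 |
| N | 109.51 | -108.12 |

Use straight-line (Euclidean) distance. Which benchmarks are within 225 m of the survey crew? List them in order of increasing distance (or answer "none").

Distances from (234.47, -148.96):
A: √((172.99)² + (401.38)²) = √(29925.5401 + 161105.9044) = 437.07 m
B: √((305.72)² + (385.52)²) = √(93464.7184 + 148625.6704) = 492.03 m
C: √((69.06)² + (491.68)²) = √(4769.2836 + 241749.2224) = 496.51 m
D: √((-205.45)² + (400.01)²) = √(42209.7025 + 160008.0001) = 449.69 m
E: √((278.17)² + (-176.71)²) = √(77378.5489 + 31226.4241) = 329.55 m
F: √((-559.20)² + (585.53)²) = √(312704.6400 + 342845.3809) = 809.66 m
G: √((-609.40)² + (393.73)²) = √(371368.3600 + 155023.3129) = 725.53 m
H: √((-286.03)² + (-146.05)²) = √(81813.1609 + 21330.6025) = 321.16 m
I: √((-215.07)² + (499.60)²) = √(46255.1049 + 249600.1600) = 543.93 m
J: √((74.31)² + (510.72)²) = √(5521.9761 + 260834.9184) = 516.10 m
K: √((-418.22)² + (609.24)²) = √(174907.9684 + 371173.3776) = 738.97 m
L: √((40.03)² + (370.31)²) = √(1602.4009 + 137129.4961) = 372.47 m
M: √((-466.37)² + (480.73)²) = √(217500.9769 + 231101.3329) = 669.78 m
N: √((-124.96)² + (40.84)²) = √(15615.0016 + 1667.9056) = 131.46 m
Threshold 225 m: N (131.46 m) is within range.

N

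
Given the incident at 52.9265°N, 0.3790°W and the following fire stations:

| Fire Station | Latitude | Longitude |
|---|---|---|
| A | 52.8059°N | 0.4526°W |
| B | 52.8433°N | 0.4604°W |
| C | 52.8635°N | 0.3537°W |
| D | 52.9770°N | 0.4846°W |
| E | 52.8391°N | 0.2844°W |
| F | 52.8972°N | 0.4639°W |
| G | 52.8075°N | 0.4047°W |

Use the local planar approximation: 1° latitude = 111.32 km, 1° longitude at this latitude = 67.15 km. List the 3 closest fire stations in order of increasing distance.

Distances from 52.9265°N, 0.3790°W:
A: √((-0.1206·111.32)² + (-0.0736·67.15)²) = √(180.235780 + 24.425736) = 14.3060 km
B: √((-0.0832·111.32)² + (-0.0814·67.15)²) = √(85.781384 + 29.877265) = 10.7545 km
C: √((-0.0630·111.32)² + (0.0253·67.15)²) = √(49.184413 + 2.886244) = 7.2160 km
D: √((0.0505·111.32)² + (-0.1056·67.15)²) = √(31.603061 + 50.282848) = 9.0491 km
E: √((-0.0874·111.32)² + (0.0946·67.15)²) = √(94.660602 + 40.352859) = 11.6195 km
F: √((-0.0293·111.32)² + (-0.0849·67.15)²) = √(10.638530 + 32.501800) = 6.5681 km
G: √((-0.1190·111.32)² + (-0.0257·67.15)²) = √(175.485129 + 2.978230) = 13.3590 km
Sorted: F (6.5681 km) < C (7.2160 km) < D (9.0491 km) < B (10.7545 km) < E (11.6195 km) < …

F, C, D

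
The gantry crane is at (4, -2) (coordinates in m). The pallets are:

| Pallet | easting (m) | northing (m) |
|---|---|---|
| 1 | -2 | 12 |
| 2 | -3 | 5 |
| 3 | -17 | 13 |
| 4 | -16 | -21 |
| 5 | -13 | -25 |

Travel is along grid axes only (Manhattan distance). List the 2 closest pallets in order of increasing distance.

Distances from (4, -2):
1: 20 m
2: 14 m
3: 36 m
4: 39 m
5: 40 m
Sorted: 2 (14 m) < 1 (20 m) < 3 (36 m) < 4 (39 m) < …

2, 1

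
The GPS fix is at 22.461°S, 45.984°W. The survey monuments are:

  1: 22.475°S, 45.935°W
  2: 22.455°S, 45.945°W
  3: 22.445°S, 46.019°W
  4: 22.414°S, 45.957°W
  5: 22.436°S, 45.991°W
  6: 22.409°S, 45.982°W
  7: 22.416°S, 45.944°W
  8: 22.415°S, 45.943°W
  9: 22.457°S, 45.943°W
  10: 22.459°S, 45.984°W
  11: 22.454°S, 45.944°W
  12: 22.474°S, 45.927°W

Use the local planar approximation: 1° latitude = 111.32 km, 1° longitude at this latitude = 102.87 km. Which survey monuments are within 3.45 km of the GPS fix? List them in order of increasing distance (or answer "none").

Distances from 22.461°S, 45.984°W:
1: 5.276 km
2: 4.067 km
3: 4.017 km
4: 5.924 km
5: 2.875 km
6: 5.792 km
7: 6.483 km
8: 6.634 km
9: 4.241 km
10: 0.223 km
11: 4.188 km
12: 6.040 km
Threshold 3.45 km: 10 (0.223 km), 5 (2.875 km) are within range.

10, 5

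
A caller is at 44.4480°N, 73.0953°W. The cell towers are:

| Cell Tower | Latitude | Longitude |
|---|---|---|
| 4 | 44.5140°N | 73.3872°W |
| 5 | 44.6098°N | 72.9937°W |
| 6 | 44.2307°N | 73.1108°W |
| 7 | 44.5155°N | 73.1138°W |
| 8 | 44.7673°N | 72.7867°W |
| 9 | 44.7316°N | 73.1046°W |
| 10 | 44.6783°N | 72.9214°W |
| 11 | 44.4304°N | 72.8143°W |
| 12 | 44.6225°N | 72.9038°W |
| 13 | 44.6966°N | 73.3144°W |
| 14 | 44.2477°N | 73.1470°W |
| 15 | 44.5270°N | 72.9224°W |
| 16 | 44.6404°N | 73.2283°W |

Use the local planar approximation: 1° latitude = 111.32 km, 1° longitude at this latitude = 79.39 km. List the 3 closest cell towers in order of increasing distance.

Distances from 44.4480°N, 73.0953°W:
4: √((0.0660·111.32)² + (-0.2919·79.39)²) = √(53.980172 + 537.031541) = 24.3107 km
5: √((0.1618·111.32)² + (0.1016·79.39)²) = √(324.416870 + 65.060743) = 19.7352 km
6: √((-0.2173·111.32)² + (-0.0155·79.39)²) = √(585.148166 + 1.514241) = 24.2211 km
7: √((0.0675·111.32)² + (-0.0185·79.39)²) = √(56.461699 + 2.157124) = 7.6563 km
8: √((0.3193·111.32)² + (0.3086·79.39)²) = √(1263.409774 + 600.237946) = 43.1700 km
9: √((0.2836·111.32)² + (-0.0093·79.39)²) = √(996.687125 + 0.545127) = 31.5790 km
10: √((0.2303·111.32)² + (0.1739·79.39)²) = √(657.255564 + 190.603455) = 29.1180 km
11: √((-0.0176·111.32)² + (0.2810·79.39)²) = √(3.838590 + 497.673188) = 22.3945 km
12: √((0.1745·111.32)² + (0.1915·79.39)²) = √(377.343834 + 231.136834) = 24.6674 km
13: √((0.2486·111.32)² + (-0.2191·79.39)²) = √(765.858689 + 302.563377) = 32.6867 km
14: √((-0.2003·111.32)² + (-0.0517·79.39)²) = √(497.173868 + 16.846617) = 22.6720 km
15: √((0.0790·111.32)² + (0.1729·79.39)²) = √(77.339361 + 188.417653) = 16.3021 km
16: √((0.1924·111.32)² + (-0.1330·79.39)²) = √(458.729353 + 111.489736) = 23.8793 km
Sorted: 7 (7.6563 km) < 15 (16.3021 km) < 5 (19.7352 km) < 11 (22.3945 km) < 14 (22.6720 km) < …

7, 15, 5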